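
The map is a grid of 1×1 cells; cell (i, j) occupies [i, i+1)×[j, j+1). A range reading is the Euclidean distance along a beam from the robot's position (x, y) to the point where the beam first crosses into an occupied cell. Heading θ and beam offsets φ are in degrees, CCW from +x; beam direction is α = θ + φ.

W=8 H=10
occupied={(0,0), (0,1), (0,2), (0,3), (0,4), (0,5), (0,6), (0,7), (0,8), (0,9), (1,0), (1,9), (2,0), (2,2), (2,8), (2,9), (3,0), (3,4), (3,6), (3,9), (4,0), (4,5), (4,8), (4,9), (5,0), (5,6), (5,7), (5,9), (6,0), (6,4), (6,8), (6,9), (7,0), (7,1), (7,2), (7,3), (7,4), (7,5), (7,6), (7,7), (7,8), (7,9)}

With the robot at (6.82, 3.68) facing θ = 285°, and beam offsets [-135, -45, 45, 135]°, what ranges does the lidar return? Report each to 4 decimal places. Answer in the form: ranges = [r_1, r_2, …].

beam 1: φ=-135°, α=150°
  direction (-0.8660, 0.5000); cell (6,3); t to first gridline: x 0.9469, y 0.6400 (then +1.1547 / +2.0000)
    (6,4) via y @ 0.6400  # hit
  → r_1 = 0.6400
beam 2: φ=-45°, α=240°
  direction (-0.5000, -0.8660); cell (6,3); t to first gridline: x 1.6400, y 0.7852 (then +2.0000 / +1.1547)
    (6,2) via y @ 0.7852
    (5,2) via x @ 1.6400
    (5,1) via y @ 1.9399
    (5,0) via y @ 3.0946  # hit
  → r_2 = 3.0946
beam 3: φ=45°, α=330°
  direction (0.8660, -0.5000); cell (6,3); t to first gridline: x 0.2078, y 1.3600 (then +1.1547 / +2.0000)
    (7,3) via x @ 0.2078  # hit
  → r_3 = 0.2078
beam 4: φ=135°, α=60°
  direction (0.5000, 0.8660); cell (6,3); t to first gridline: x 0.3600, y 0.3695 (then +2.0000 / +1.1547)
    (7,3) via x @ 0.3600  # hit
  → r_4 = 0.3600

ranges = [0.6400, 3.0946, 0.2078, 0.3600]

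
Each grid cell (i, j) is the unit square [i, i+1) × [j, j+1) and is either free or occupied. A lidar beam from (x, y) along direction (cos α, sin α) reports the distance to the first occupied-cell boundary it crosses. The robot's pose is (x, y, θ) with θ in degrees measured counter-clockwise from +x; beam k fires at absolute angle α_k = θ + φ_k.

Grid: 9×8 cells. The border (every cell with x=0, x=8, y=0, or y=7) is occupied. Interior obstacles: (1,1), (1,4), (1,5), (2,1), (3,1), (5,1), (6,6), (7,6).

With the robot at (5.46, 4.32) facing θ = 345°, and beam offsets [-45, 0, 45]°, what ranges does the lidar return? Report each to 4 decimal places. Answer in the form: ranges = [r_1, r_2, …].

beam 1: φ=-45°, α=300°
  d=(0.5000,-0.8660)  start (5,4)  tX=1.0800 tY=0.3695  stride 1/|dx|=2.0000 1/|dy|=1.1547
    cross y-line → (5,3), t=0.3695
    cross x-line → (6,3), t=1.0800
    cross y-line → (6,2), t=1.5242
    cross y-line → (6,1), t=2.6789
    cross x-line → (7,1), t=3.0800
    cross y-line → (7,0), t=3.8336 (wall)
  → r_1 = 3.8336
beam 2: φ=0°, α=345°
  d=(0.9659,-0.2588)  start (5,4)  tX=0.5590 tY=1.2364  stride 1/|dx|=1.0353 1/|dy|=3.8637
    cross x-line → (6,4), t=0.5590
    cross y-line → (6,3), t=1.2364
    cross x-line → (7,3), t=1.5943
    cross x-line → (8,3), t=2.6296 (wall)
  → r_2 = 2.6296
beam 3: φ=45°, α=30°
  d=(0.8660,0.5000)  start (5,4)  tX=0.6235 tY=1.3600  stride 1/|dx|=1.1547 1/|dy|=2.0000
    cross x-line → (6,4), t=0.6235
    cross y-line → (6,5), t=1.3600
    cross x-line → (7,5), t=1.7782
    cross x-line → (8,5), t=2.9329 (wall)
  → r_3 = 2.9329

ranges = [3.8336, 2.6296, 2.9329]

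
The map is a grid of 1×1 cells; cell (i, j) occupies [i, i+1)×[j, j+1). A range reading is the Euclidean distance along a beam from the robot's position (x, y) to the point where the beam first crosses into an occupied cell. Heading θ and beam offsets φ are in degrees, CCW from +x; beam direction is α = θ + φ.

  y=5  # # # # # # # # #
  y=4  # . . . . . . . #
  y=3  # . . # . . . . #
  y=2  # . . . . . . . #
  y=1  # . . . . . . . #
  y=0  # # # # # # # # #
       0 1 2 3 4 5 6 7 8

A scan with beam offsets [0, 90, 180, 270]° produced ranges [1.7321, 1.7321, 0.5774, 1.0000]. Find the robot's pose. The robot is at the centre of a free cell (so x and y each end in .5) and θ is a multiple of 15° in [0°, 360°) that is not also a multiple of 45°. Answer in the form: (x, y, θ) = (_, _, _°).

(x, y, θ) = (2.5, 1.5, 60°)

Candidates: 27 free-cell centres × 16 headings = 432 poses. Raycast each; keep the one whose scan matches to 4 dp.
  (1.5, 4.5, 345°): beam 1 = 1.9319 ≠ 1.7321 ✗
  (4.5, 1.5, 75°): beam 1 = 3.6235 ≠ 1.7321 ✗
  (2.5, 1.5, 75°): beam 1 = 1.9319 ≠ 1.7321 ✗
  (7.5, 3.5, 240°): beam 1 = 2.8868 ≠ 1.7321 ✗
  (5.5, 2.5, 105°): beam 1 = 2.5882 ≠ 1.7321 ✗
  …
  (2.5, 1.5, 60°): r_1=1.7321, r_2=1.7321, r_3=0.5774, r_4=1.0000 — all match ✓
No second candidate reproduces the full scan.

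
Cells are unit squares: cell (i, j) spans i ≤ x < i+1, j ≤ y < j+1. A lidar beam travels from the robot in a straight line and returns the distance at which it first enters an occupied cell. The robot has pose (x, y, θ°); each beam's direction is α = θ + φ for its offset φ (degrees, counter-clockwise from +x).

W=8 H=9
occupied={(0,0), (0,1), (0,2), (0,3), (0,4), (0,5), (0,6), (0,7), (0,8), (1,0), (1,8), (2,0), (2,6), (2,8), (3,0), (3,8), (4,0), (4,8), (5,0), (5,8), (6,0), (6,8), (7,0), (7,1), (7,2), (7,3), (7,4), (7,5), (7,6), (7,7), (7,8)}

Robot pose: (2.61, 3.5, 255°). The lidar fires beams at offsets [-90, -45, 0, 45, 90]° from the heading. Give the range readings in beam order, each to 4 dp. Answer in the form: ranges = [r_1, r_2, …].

ranges = [1.6668, 1.8591, 2.5882, 2.8868, 4.5449]

beam 1: φ=-90°, α=165°
  d=(-0.9659,0.2588)  start (2,3)  tX=0.6315 tY=1.9319  stride 1/|dx|=1.0353 1/|dy|=3.8637
    cross x-line → (1,3), t=0.6315
    cross x-line → (0,3), t=1.6668 (wall)
  → r_1 = 1.6668
beam 2: φ=-45°, α=210°
  d=(-0.8660,-0.5000)  start (2,3)  tX=0.7044 tY=1.0000  stride 1/|dx|=1.1547 1/|dy|=2.0000
    cross x-line → (1,3), t=0.7044
    cross y-line → (1,2), t=1.0000
    cross x-line → (0,2), t=1.8591 (wall)
  → r_2 = 1.8591
beam 3: φ=0°, α=255°
  d=(-0.2588,-0.9659)  start (2,3)  tX=2.3569 tY=0.5176  stride 1/|dx|=3.8637 1/|dy|=1.0353
    cross y-line → (2,2), t=0.5176
    cross y-line → (2,1), t=1.5529
    cross x-line → (1,1), t=2.3569
    cross y-line → (1,0), t=2.5882 (wall)
  → r_3 = 2.5882
beam 4: φ=45°, α=300°
  d=(0.5000,-0.8660)  start (2,3)  tX=0.7800 tY=0.5774  stride 1/|dx|=2.0000 1/|dy|=1.1547
    cross y-line → (2,2), t=0.5774
    cross x-line → (3,2), t=0.7800
    cross y-line → (3,1), t=1.7321
    cross x-line → (4,1), t=2.7800
    cross y-line → (4,0), t=2.8868 (wall)
  → r_4 = 2.8868
beam 5: φ=90°, α=345°
  d=(0.9659,-0.2588)  start (2,3)  tX=0.4038 tY=1.9319  stride 1/|dx|=1.0353 1/|dy|=3.8637
    cross x-line → (3,3), t=0.4038
    cross x-line → (4,3), t=1.4390
    cross y-line → (4,2), t=1.9319
    cross x-line → (5,2), t=2.4743
    cross x-line → (6,2), t=3.5096
    cross x-line → (7,2), t=4.5449 (wall)
  → r_5 = 4.5449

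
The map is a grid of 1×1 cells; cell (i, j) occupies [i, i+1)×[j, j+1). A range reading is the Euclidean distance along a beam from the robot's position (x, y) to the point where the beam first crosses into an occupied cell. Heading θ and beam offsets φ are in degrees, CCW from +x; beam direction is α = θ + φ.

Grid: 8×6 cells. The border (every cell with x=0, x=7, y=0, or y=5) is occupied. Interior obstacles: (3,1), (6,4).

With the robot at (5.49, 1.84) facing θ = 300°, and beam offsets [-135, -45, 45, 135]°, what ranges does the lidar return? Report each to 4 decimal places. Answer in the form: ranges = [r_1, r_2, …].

beam 1: φ=-135°, α=165°
  direction (-0.9659, 0.2588); cell (5,1); t to first gridline: x 0.5073, y 0.6182 (then +1.0353 / +3.8637)
    (4,1) via x @ 0.5073
    (4,2) via y @ 0.6182
    (3,2) via x @ 1.5426
    (2,2) via x @ 2.5778
    (1,2) via x @ 3.6131
    (1,3) via y @ 4.4819
    (0,3) via x @ 4.6484  # hit
  → r_1 = 4.6484
beam 2: φ=-45°, α=255°
  direction (-0.2588, -0.9659); cell (5,1); t to first gridline: x 1.8932, y 0.8696 (then +3.8637 / +1.0353)
    (5,0) via y @ 0.8696  # hit
  → r_2 = 0.8696
beam 3: φ=45°, α=345°
  direction (0.9659, -0.2588); cell (5,1); t to first gridline: x 0.5280, y 3.2455 (then +1.0353 / +3.8637)
    (6,1) via x @ 0.5280
    (7,1) via x @ 1.5633  # hit
  → r_3 = 1.5633
beam 4: φ=135°, α=75°
  direction (0.2588, 0.9659); cell (5,1); t to first gridline: x 1.9705, y 0.1656 (then +3.8637 / +1.0353)
    (5,2) via y @ 0.1656
    (5,3) via y @ 1.2009
    (6,3) via x @ 1.9705
    (6,4) via y @ 2.2362  # hit
  → r_4 = 2.2362

ranges = [4.6484, 0.8696, 1.5633, 2.2362]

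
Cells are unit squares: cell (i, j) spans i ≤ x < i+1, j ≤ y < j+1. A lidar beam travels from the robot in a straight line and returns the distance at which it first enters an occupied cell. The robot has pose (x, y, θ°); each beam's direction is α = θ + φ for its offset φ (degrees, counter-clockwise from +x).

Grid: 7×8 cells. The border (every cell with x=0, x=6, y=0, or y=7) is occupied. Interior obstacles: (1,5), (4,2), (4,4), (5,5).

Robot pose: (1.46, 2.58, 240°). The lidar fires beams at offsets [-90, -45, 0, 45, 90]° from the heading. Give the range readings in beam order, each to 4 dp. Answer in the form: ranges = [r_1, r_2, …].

beam 1: φ=-90°, α=150°
  dir = (cos 150°, sin 150°) = (-0.8660, 0.5000); from cell (1,2)
  next x-line at t=0.5312, next y-line at t=0.8400; Δt_x=1.1547, Δt_y=2.0000
    x: enter (0,2) at t=0.5312 ← occupied
  → r_1 = 0.5312
beam 2: φ=-45°, α=195°
  dir = (cos 195°, sin 195°) = (-0.9659, -0.2588); from cell (1,2)
  next x-line at t=0.4762, next y-line at t=2.2409; Δt_x=1.0353, Δt_y=3.8637
    x: enter (0,2) at t=0.4762 ← occupied
  → r_2 = 0.4762
beam 3: φ=0°, α=240°
  dir = (cos 240°, sin 240°) = (-0.5000, -0.8660); from cell (1,2)
  next x-line at t=0.9200, next y-line at t=0.6697; Δt_x=2.0000, Δt_y=1.1547
    y: enter (1,1) at t=0.6697
    x: enter (0,1) at t=0.9200 ← occupied
  → r_3 = 0.9200
beam 4: φ=45°, α=285°
  dir = (cos 285°, sin 285°) = (0.2588, -0.9659); from cell (1,2)
  next x-line at t=2.0864, next y-line at t=0.6005; Δt_x=3.8637, Δt_y=1.0353
    y: enter (1,1) at t=0.6005
    y: enter (1,0) at t=1.6357 ← occupied
  → r_4 = 1.6357
beam 5: φ=90°, α=330°
  dir = (cos 330°, sin 330°) = (0.8660, -0.5000); from cell (1,2)
  next x-line at t=0.6235, next y-line at t=1.1600; Δt_x=1.1547, Δt_y=2.0000
    x: enter (2,2) at t=0.6235
    y: enter (2,1) at t=1.1600
    x: enter (3,1) at t=1.7782
    x: enter (4,1) at t=2.9329
    y: enter (4,0) at t=3.1600 ← occupied
  → r_5 = 3.1600

ranges = [0.5312, 0.4762, 0.9200, 1.6357, 3.1600]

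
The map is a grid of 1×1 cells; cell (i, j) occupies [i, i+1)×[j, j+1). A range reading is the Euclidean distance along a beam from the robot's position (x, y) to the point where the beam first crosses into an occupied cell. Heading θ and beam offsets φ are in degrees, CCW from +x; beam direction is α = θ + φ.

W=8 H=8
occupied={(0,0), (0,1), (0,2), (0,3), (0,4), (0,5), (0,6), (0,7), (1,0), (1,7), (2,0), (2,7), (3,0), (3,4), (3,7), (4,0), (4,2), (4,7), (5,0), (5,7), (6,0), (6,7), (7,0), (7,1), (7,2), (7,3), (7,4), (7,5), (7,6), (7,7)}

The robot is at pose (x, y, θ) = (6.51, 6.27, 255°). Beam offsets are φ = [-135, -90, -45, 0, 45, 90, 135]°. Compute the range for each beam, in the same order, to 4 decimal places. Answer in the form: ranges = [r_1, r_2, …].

beam 1: φ=-135°, α=120°
  dir = (cos 120°, sin 120°) = (-0.5000, 0.8660); from cell (6,6)
  next x-line at t=1.0200, next y-line at t=0.8429; Δt_x=2.0000, Δt_y=1.1547
    y: enter (6,7) at t=0.8429 ← occupied
  → r_1 = 0.8429
beam 2: φ=-90°, α=165°
  dir = (cos 165°, sin 165°) = (-0.9659, 0.2588); from cell (6,6)
  next x-line at t=0.5280, next y-line at t=2.8205; Δt_x=1.0353, Δt_y=3.8637
    x: enter (5,6) at t=0.5280
    x: enter (4,6) at t=1.5633
    x: enter (3,6) at t=2.5985
    y: enter (3,7) at t=2.8205 ← occupied
  → r_2 = 2.8205
beam 3: φ=-45°, α=210°
  dir = (cos 210°, sin 210°) = (-0.8660, -0.5000); from cell (6,6)
  next x-line at t=0.5889, next y-line at t=0.5400; Δt_x=1.1547, Δt_y=2.0000
    y: enter (6,5) at t=0.5400
    x: enter (5,5) at t=0.5889
    x: enter (4,5) at t=1.7436
    y: enter (4,4) at t=2.5400
    x: enter (3,4) at t=2.8983 ← occupied
  → r_3 = 2.8983
beam 4: φ=0°, α=255°
  dir = (cos 255°, sin 255°) = (-0.2588, -0.9659); from cell (6,6)
  next x-line at t=1.9705, next y-line at t=0.2795; Δt_x=3.8637, Δt_y=1.0353
    y: enter (6,5) at t=0.2795
    y: enter (6,4) at t=1.3148
    x: enter (5,4) at t=1.9705
    y: enter (5,3) at t=2.3501
    y: enter (5,2) at t=3.3854
    y: enter (5,1) at t=4.4206
    y: enter (5,0) at t=5.4559 ← occupied
  → r_4 = 5.4559
beam 5: φ=45°, α=300°
  dir = (cos 300°, sin 300°) = (0.5000, -0.8660); from cell (6,6)
  next x-line at t=0.9800, next y-line at t=0.3118; Δt_x=2.0000, Δt_y=1.1547
    y: enter (6,5) at t=0.3118
    x: enter (7,5) at t=0.9800 ← occupied
  → r_5 = 0.9800
beam 6: φ=90°, α=345°
  dir = (cos 345°, sin 345°) = (0.9659, -0.2588); from cell (6,6)
  next x-line at t=0.5073, next y-line at t=1.0432; Δt_x=1.0353, Δt_y=3.8637
    x: enter (7,6) at t=0.5073 ← occupied
  → r_6 = 0.5073
beam 7: φ=135°, α=30°
  dir = (cos 30°, sin 30°) = (0.8660, 0.5000); from cell (6,6)
  next x-line at t=0.5658, next y-line at t=1.4600; Δt_x=1.1547, Δt_y=2.0000
    x: enter (7,6) at t=0.5658 ← occupied
  → r_7 = 0.5658

ranges = [0.8429, 2.8205, 2.8983, 5.4559, 0.9800, 0.5073, 0.5658]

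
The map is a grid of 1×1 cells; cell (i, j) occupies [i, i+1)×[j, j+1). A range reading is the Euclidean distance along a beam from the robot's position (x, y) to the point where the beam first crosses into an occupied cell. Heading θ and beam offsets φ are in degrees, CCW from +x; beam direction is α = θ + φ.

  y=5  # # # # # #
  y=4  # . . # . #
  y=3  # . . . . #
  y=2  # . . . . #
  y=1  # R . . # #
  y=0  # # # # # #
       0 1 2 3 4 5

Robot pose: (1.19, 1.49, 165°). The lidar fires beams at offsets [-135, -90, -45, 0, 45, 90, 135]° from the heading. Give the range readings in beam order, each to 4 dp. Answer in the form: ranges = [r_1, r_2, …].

beam 1: φ=-135°, α=30°
  cosα=0.8660 sinα=0.5000 | (1,1) | tMaxX 0.9353 tMaxY 1.0200 | tΔX 1.1547 tΔY 2.0000
    t=0.9353 [x] (2,1)
    t=1.0200 [y] (2,2)
    t=2.0900 [x] (3,2)
    t=3.0200 [y] (3,3)
    t=3.2447 [x] (4,3)
    t=4.3994 [x] (5,3) — stop
  → r_1 = 4.3994
beam 2: φ=-90°, α=75°
  cosα=0.2588 sinα=0.9659 | (1,1) | tMaxX 3.1296 tMaxY 0.5280 | tΔX 3.8637 tΔY 1.0353
    t=0.5280 [y] (1,2)
    t=1.5633 [y] (1,3)
    t=2.5985 [y] (1,4)
    t=3.1296 [x] (2,4)
    t=3.6338 [y] (2,5) — stop
  → r_2 = 3.6338
beam 3: φ=-45°, α=120°
  cosα=-0.5000 sinα=0.8660 | (1,1) | tMaxX 0.3800 tMaxY 0.5889 | tΔX 2.0000 tΔY 1.1547
    t=0.3800 [x] (0,1) — stop
  → r_3 = 0.3800
beam 4: φ=0°, α=165°
  cosα=-0.9659 sinα=0.2588 | (1,1) | tMaxX 0.1967 tMaxY 1.9705 | tΔX 1.0353 tΔY 3.8637
    t=0.1967 [x] (0,1) — stop
  → r_4 = 0.1967
beam 5: φ=45°, α=210°
  cosα=-0.8660 sinα=-0.5000 | (1,1) | tMaxX 0.2194 tMaxY 0.9800 | tΔX 1.1547 tΔY 2.0000
    t=0.2194 [x] (0,1) — stop
  → r_5 = 0.2194
beam 6: φ=90°, α=255°
  cosα=-0.2588 sinα=-0.9659 | (1,1) | tMaxX 0.7341 tMaxY 0.5073 | tΔX 3.8637 tΔY 1.0353
    t=0.5073 [y] (1,0) — stop
  → r_6 = 0.5073
beam 7: φ=135°, α=300°
  cosα=0.5000 sinα=-0.8660 | (1,1) | tMaxX 1.6200 tMaxY 0.5658 | tΔX 2.0000 tΔY 1.1547
    t=0.5658 [y] (1,0) — stop
  → r_7 = 0.5658

ranges = [4.3994, 3.6338, 0.3800, 0.1967, 0.2194, 0.5073, 0.5658]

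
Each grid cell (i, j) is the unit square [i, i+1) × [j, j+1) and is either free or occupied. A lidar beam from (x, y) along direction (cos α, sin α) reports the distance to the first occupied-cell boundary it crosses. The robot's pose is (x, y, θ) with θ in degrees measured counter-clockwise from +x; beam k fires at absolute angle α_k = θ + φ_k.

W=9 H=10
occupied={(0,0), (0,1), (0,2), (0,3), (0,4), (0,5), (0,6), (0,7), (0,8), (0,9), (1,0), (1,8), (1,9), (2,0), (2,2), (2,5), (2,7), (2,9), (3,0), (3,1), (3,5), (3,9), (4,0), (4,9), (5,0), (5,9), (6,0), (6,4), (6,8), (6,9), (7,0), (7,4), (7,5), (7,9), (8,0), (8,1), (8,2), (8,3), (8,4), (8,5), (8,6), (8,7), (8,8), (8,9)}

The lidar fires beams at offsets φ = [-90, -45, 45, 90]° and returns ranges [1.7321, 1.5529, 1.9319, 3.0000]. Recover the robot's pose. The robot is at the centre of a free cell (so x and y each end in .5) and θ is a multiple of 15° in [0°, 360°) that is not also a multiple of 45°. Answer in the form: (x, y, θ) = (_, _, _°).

(x, y, θ) = (4.5, 7.5, 210°)

Enumerate (i+0.5, j+0.5, θ) over the 46 free cells and 16 admissible headings. For each, cast all 4 beams and compare to the given ranges.
  (1.5, 3.5, 330°): beam 1 = 1.0000 ≠ 1.7321 ✗
  (4.5, 1.5, 255°): beam 1 = 0.5176 ≠ 1.7321 ✗
  (5.5, 3.5, 300°): beam 1 = 2.8868 ≠ 1.7321 ✗
  …
  (4.5, 7.5, 210°): r_1=1.7321, r_2=1.5529, r_3=1.9319, r_4=3.0000 — all match ✓
No second candidate reproduces the full scan.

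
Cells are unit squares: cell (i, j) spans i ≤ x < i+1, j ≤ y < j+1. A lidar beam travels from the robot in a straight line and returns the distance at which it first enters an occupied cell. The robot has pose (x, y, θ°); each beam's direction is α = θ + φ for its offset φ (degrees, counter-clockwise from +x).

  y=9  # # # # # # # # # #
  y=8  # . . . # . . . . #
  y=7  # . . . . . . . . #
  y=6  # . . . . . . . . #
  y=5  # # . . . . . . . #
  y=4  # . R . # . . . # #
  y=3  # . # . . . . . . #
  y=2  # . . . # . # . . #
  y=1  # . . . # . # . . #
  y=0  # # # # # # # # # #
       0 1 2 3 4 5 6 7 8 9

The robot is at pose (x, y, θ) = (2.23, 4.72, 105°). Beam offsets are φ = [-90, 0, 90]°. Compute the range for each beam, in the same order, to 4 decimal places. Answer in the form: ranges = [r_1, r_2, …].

beam 1: φ=-90°, α=15°
  direction (0.9659, 0.2588); cell (2,4); t to first gridline: x 0.7972, y 1.0818 (then +1.0353 / +3.8637)
    (3,4) via x @ 0.7972
    (3,5) via y @ 1.0818
    (4,5) via x @ 1.8324
    (5,5) via x @ 2.8677
    (6,5) via x @ 3.9030
    (7,5) via x @ 4.9383
    (7,6) via y @ 4.9455
    (8,6) via x @ 5.9735
    (9,6) via x @ 7.0088  # hit
  → r_1 = 7.0088
beam 2: φ=0°, α=105°
  direction (-0.2588, 0.9659); cell (2,4); t to first gridline: x 0.8887, y 0.2899 (then +3.8637 / +1.0353)
    (2,5) via y @ 0.2899
    (1,5) via x @ 0.8887  # hit
  → r_2 = 0.8887
beam 3: φ=90°, α=195°
  direction (-0.9659, -0.2588); cell (2,4); t to first gridline: x 0.2381, y 2.7819 (then +1.0353 / +3.8637)
    (1,4) via x @ 0.2381
    (0,4) via x @ 1.2734  # hit
  → r_3 = 1.2734

ranges = [7.0088, 0.8887, 1.2734]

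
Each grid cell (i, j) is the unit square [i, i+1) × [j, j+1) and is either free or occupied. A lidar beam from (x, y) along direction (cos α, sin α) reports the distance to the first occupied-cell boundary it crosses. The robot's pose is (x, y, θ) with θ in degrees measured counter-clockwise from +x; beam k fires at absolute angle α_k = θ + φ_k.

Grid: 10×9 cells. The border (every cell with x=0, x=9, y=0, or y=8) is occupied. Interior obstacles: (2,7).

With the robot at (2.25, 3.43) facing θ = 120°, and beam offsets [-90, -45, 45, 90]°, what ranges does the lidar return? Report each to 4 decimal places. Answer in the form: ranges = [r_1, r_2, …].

ranges = [7.7942, 4.7312, 1.2941, 1.4434]

beam 1: φ=-90°, α=30°
  cosα=0.8660 sinα=0.5000 | (2,3) | tMaxX 0.8660 tMaxY 1.1400 | tΔX 1.1547 tΔY 2.0000
    t=0.8660 [x] (3,3)
    t=1.1400 [y] (3,4)
    t=2.0207 [x] (4,4)
    t=3.1400 [y] (4,5)
    t=3.1754 [x] (5,5)
    t=4.3301 [x] (6,5)
    t=5.1400 [y] (6,6)
    t=5.4848 [x] (7,6)
    t=6.6395 [x] (8,6)
    t=7.1400 [y] (8,7)
    t=7.7942 [x] (9,7) — stop
  → r_1 = 7.7942
beam 2: φ=-45°, α=75°
  cosα=0.2588 sinα=0.9659 | (2,3) | tMaxX 2.8978 tMaxY 0.5901 | tΔX 3.8637 tΔY 1.0353
    t=0.5901 [y] (2,4)
    t=1.6254 [y] (2,5)
    t=2.6607 [y] (2,6)
    t=2.8978 [x] (3,6)
    t=3.6959 [y] (3,7)
    t=4.7312 [y] (3,8) — stop
  → r_2 = 4.7312
beam 3: φ=45°, α=165°
  cosα=-0.9659 sinα=0.2588 | (2,3) | tMaxX 0.2588 tMaxY 2.2023 | tΔX 1.0353 tΔY 3.8637
    t=0.2588 [x] (1,3)
    t=1.2941 [x] (0,3) — stop
  → r_3 = 1.2941
beam 4: φ=90°, α=210°
  cosα=-0.8660 sinα=-0.5000 | (2,3) | tMaxX 0.2887 tMaxY 0.8600 | tΔX 1.1547 tΔY 2.0000
    t=0.2887 [x] (1,3)
    t=0.8600 [y] (1,2)
    t=1.4434 [x] (0,2) — stop
  → r_4 = 1.4434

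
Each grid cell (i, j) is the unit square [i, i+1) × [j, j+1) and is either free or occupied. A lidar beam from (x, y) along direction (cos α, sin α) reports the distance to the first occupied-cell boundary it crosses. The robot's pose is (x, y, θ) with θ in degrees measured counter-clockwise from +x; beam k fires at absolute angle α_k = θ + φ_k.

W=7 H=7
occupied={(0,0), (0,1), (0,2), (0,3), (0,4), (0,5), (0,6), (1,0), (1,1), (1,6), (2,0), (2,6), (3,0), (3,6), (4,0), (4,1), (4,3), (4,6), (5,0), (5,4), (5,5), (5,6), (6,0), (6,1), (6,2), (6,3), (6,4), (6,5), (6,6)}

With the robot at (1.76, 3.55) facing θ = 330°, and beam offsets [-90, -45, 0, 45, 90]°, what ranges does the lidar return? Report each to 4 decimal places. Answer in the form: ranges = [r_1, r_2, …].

beam 1: φ=-90°, α=240°
  dir = (cos 240°, sin 240°) = (-0.5000, -0.8660); from cell (1,3)
  next x-line at t=1.5200, next y-line at t=0.6351; Δt_x=2.0000, Δt_y=1.1547
    y: enter (1,2) at t=0.6351
    x: enter (0,2) at t=1.5200 ← occupied
  → r_1 = 1.5200
beam 2: φ=-45°, α=285°
  dir = (cos 285°, sin 285°) = (0.2588, -0.9659); from cell (1,3)
  next x-line at t=0.9273, next y-line at t=0.5694; Δt_x=3.8637, Δt_y=1.0353
    y: enter (1,2) at t=0.5694
    x: enter (2,2) at t=0.9273
    y: enter (2,1) at t=1.6047
    y: enter (2,0) at t=2.6400 ← occupied
  → r_2 = 2.6400
beam 3: φ=0°, α=330°
  dir = (cos 330°, sin 330°) = (0.8660, -0.5000); from cell (1,3)
  next x-line at t=0.2771, next y-line at t=1.1000; Δt_x=1.1547, Δt_y=2.0000
    x: enter (2,3) at t=0.2771
    y: enter (2,2) at t=1.1000
    x: enter (3,2) at t=1.4318
    x: enter (4,2) at t=2.5865
    y: enter (4,1) at t=3.1000 ← occupied
  → r_3 = 3.1000
beam 4: φ=45°, α=15°
  dir = (cos 15°, sin 15°) = (0.9659, 0.2588); from cell (1,3)
  next x-line at t=0.2485, next y-line at t=1.7387; Δt_x=1.0353, Δt_y=3.8637
    x: enter (2,3) at t=0.2485
    x: enter (3,3) at t=1.2837
    y: enter (3,4) at t=1.7387
    x: enter (4,4) at t=2.3190
    x: enter (5,4) at t=3.3543 ← occupied
  → r_4 = 3.3543
beam 5: φ=90°, α=60°
  dir = (cos 60°, sin 60°) = (0.5000, 0.8660); from cell (1,3)
  next x-line at t=0.4800, next y-line at t=0.5196; Δt_x=2.0000, Δt_y=1.1547
    x: enter (2,3) at t=0.4800
    y: enter (2,4) at t=0.5196
    y: enter (2,5) at t=1.6743
    x: enter (3,5) at t=2.4800
    y: enter (3,6) at t=2.8290 ← occupied
  → r_5 = 2.8290

ranges = [1.5200, 2.6400, 3.1000, 3.3543, 2.8290]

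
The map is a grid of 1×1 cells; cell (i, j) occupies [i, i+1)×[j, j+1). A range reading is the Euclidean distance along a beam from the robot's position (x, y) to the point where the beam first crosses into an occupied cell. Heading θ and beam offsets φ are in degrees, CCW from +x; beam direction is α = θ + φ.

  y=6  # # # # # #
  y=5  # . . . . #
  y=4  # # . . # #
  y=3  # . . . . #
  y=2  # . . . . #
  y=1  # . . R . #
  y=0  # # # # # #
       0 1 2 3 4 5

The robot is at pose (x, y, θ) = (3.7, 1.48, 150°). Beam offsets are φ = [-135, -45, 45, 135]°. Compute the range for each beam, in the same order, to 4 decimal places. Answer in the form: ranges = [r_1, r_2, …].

ranges = [1.3459, 4.6794, 1.8546, 0.4969]

beam 1: φ=-135°, α=15°
  direction (0.9659, 0.2588); cell (3,1); t to first gridline: x 0.3106, y 2.0091 (then +1.0353 / +3.8637)
    (4,1) via x @ 0.3106
    (5,1) via x @ 1.3459  # hit
  → r_1 = 1.3459
beam 2: φ=-45°, α=105°
  direction (-0.2588, 0.9659); cell (3,1); t to first gridline: x 2.7046, y 0.5383 (then +3.8637 / +1.0353)
    (3,2) via y @ 0.5383
    (3,3) via y @ 1.5736
    (3,4) via y @ 2.6089
    (2,4) via x @ 2.7046
    (2,5) via y @ 3.6442
    (2,6) via y @ 4.6794  # hit
  → r_2 = 4.6794
beam 3: φ=45°, α=195°
  direction (-0.9659, -0.2588); cell (3,1); t to first gridline: x 0.7247, y 1.8546 (then +1.0353 / +3.8637)
    (2,1) via x @ 0.7247
    (1,1) via x @ 1.7600
    (1,0) via y @ 1.8546  # hit
  → r_3 = 1.8546
beam 4: φ=135°, α=285°
  direction (0.2588, -0.9659); cell (3,1); t to first gridline: x 1.1591, y 0.4969 (then +3.8637 / +1.0353)
    (3,0) via y @ 0.4969  # hit
  → r_4 = 0.4969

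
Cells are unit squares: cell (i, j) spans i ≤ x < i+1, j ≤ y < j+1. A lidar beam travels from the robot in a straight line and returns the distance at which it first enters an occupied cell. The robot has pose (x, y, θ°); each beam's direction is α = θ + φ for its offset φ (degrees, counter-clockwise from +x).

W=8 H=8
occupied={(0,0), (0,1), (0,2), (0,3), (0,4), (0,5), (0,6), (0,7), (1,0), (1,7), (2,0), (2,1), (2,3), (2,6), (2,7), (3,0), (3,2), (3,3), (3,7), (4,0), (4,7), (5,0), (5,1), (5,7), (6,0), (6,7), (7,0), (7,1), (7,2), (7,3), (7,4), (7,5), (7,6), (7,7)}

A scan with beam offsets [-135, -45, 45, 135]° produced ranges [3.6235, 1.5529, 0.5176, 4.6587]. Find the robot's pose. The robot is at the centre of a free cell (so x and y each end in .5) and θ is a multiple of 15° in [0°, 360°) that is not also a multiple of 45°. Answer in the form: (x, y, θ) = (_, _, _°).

Candidates: 30 free-cell centres × 16 headings = 480 poses. Raycast each; keep the one whose scan matches to 4 dp.
  (4.5, 3.5, 345°): beam 1 = 0.5774 ≠ 3.6235 ✗
  (4.5, 1.5, 15°): beam 1 = 0.5774 ≠ 3.6235 ✗
  (6.5, 5.5, 210°): beam 1 = 1.5529 ≠ 3.6235 ✗
  (4.5, 6.5, 240°): beam 1 = 0.5176 ≠ 3.6235 ✗
  (6.5, 5.5, 60°): beam 1 = 1.9319 ≠ 3.6235 ✗
  …
  (6.5, 2.5, 330°): r_1=3.6235, r_2=1.5529, r_3=0.5176, r_4=4.6587 — all match ✓
Unique over the lattice → pose = (6.5, 2.5, 330°).

(x, y, θ) = (6.5, 2.5, 330°)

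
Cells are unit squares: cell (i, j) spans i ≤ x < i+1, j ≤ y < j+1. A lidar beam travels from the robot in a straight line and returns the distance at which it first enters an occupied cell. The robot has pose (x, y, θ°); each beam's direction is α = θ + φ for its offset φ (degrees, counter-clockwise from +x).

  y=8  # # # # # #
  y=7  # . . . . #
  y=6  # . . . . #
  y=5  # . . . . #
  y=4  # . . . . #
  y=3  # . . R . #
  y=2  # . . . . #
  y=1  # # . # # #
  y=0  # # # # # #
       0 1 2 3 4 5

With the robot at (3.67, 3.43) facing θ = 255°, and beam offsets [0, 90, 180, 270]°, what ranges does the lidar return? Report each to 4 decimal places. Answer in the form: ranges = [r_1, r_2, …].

ranges = [1.4804, 1.3769, 4.7312, 2.7642]

beam 1: φ=0°, α=255°
  dir = (cos 255°, sin 255°) = (-0.2588, -0.9659); from cell (3,3)
  next x-line at t=2.5887, next y-line at t=0.4452; Δt_x=3.8637, Δt_y=1.0353
    y: enter (3,2) at t=0.4452
    y: enter (3,1) at t=1.4804 ← occupied
  → r_1 = 1.4804
beam 2: φ=90°, α=345°
  dir = (cos 345°, sin 345°) = (0.9659, -0.2588); from cell (3,3)
  next x-line at t=0.3416, next y-line at t=1.6614; Δt_x=1.0353, Δt_y=3.8637
    x: enter (4,3) at t=0.3416
    x: enter (5,3) at t=1.3769 ← occupied
  → r_2 = 1.3769
beam 3: φ=180°, α=75°
  dir = (cos 75°, sin 75°) = (0.2588, 0.9659); from cell (3,3)
  next x-line at t=1.2750, next y-line at t=0.5901; Δt_x=3.8637, Δt_y=1.0353
    y: enter (3,4) at t=0.5901
    x: enter (4,4) at t=1.2750
    y: enter (4,5) at t=1.6254
    y: enter (4,6) at t=2.6607
    y: enter (4,7) at t=3.6959
    y: enter (4,8) at t=4.7312 ← occupied
  → r_3 = 4.7312
beam 4: φ=270°, α=165°
  dir = (cos 165°, sin 165°) = (-0.9659, 0.2588); from cell (3,3)
  next x-line at t=0.6936, next y-line at t=2.2023; Δt_x=1.0353, Δt_y=3.8637
    x: enter (2,3) at t=0.6936
    x: enter (1,3) at t=1.7289
    y: enter (1,4) at t=2.2023
    x: enter (0,4) at t=2.7642 ← occupied
  → r_4 = 2.7642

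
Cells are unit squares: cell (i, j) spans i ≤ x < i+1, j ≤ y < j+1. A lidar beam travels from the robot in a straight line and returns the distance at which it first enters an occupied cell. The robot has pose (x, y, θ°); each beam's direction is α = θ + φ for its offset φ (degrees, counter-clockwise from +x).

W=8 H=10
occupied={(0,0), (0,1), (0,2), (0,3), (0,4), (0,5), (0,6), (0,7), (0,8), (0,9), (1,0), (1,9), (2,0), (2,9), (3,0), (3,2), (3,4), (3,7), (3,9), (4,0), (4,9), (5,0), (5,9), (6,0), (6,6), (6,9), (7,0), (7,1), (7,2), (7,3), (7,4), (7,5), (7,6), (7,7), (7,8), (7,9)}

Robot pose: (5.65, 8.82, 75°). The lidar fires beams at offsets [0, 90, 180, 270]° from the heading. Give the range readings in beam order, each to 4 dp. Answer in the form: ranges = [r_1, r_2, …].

beam 1: φ=0°, α=75°
  cosα=0.2588 sinα=0.9659 | (5,8) | tMaxX 1.3523 tMaxY 0.1863 | tΔX 3.8637 tΔY 1.0353
    t=0.1863 [y] (5,9) — stop
  → r_1 = 0.1863
beam 2: φ=90°, α=165°
  cosα=-0.9659 sinα=0.2588 | (5,8) | tMaxX 0.6729 tMaxY 0.6955 | tΔX 1.0353 tΔY 3.8637
    t=0.6729 [x] (4,8)
    t=0.6955 [y] (4,9) — stop
  → r_2 = 0.6955
beam 3: φ=180°, α=255°
  cosα=-0.2588 sinα=-0.9659 | (5,8) | tMaxX 2.5114 tMaxY 0.8489 | tΔX 3.8637 tΔY 1.0353
    t=0.8489 [y] (5,7)
    t=1.8842 [y] (5,6)
    t=2.5114 [x] (4,6)
    t=2.9195 [y] (4,5)
    t=3.9548 [y] (4,4)
    t=4.9900 [y] (4,3)
    t=6.0253 [y] (4,2)
    t=6.3751 [x] (3,2) — stop
  → r_3 = 6.3751
beam 4: φ=270°, α=345°
  cosα=0.9659 sinα=-0.2588 | (5,8) | tMaxX 0.3623 tMaxY 3.1682 | tΔX 1.0353 tΔY 3.8637
    t=0.3623 [x] (6,8)
    t=1.3976 [x] (7,8) — stop
  → r_4 = 1.3976

ranges = [0.1863, 0.6955, 6.3751, 1.3976]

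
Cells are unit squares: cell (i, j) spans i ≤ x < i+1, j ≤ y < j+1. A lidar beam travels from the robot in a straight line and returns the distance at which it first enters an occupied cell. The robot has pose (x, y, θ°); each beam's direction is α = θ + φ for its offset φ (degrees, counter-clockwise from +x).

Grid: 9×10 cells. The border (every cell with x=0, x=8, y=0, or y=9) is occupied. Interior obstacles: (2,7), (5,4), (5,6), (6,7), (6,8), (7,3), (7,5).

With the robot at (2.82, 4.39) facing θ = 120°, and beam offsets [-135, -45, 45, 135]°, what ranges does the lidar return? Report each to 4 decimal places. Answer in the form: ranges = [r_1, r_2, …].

beam 1: φ=-135°, α=345°
  direction (0.9659, -0.2588); cell (2,4); t to first gridline: x 0.1863, y 1.5068 (then +1.0353 / +3.8637)
    (3,4) via x @ 0.1863
    (4,4) via x @ 1.2216
    (4,3) via y @ 1.5068
    (5,3) via x @ 2.2569
    (6,3) via x @ 3.2922
    (7,3) via x @ 4.3275  # hit
  → r_1 = 4.3275
beam 2: φ=-45°, α=75°
  direction (0.2588, 0.9659); cell (2,4); t to first gridline: x 0.6955, y 0.6315 (then +3.8637 / +1.0353)
    (2,5) via y @ 0.6315
    (3,5) via x @ 0.6955
    (3,6) via y @ 1.6668
    (3,7) via y @ 2.7021
    (3,8) via y @ 3.7373
    (4,8) via x @ 4.5592
    (4,9) via y @ 4.7726  # hit
  → r_2 = 4.7726
beam 3: φ=45°, α=165°
  direction (-0.9659, 0.2588); cell (2,4); t to first gridline: x 0.8489, y 2.3569 (then +1.0353 / +3.8637)
    (1,4) via x @ 0.8489
    (0,4) via x @ 1.8842  # hit
  → r_3 = 1.8842
beam 4: φ=135°, α=255°
  direction (-0.2588, -0.9659); cell (2,4); t to first gridline: x 3.1682, y 0.4038 (then +3.8637 / +1.0353)
    (2,3) via y @ 0.4038
    (2,2) via y @ 1.4390
    (2,1) via y @ 2.4743
    (1,1) via x @ 3.1682
    (1,0) via y @ 3.5096  # hit
  → r_4 = 3.5096

ranges = [4.3275, 4.7726, 1.8842, 3.5096]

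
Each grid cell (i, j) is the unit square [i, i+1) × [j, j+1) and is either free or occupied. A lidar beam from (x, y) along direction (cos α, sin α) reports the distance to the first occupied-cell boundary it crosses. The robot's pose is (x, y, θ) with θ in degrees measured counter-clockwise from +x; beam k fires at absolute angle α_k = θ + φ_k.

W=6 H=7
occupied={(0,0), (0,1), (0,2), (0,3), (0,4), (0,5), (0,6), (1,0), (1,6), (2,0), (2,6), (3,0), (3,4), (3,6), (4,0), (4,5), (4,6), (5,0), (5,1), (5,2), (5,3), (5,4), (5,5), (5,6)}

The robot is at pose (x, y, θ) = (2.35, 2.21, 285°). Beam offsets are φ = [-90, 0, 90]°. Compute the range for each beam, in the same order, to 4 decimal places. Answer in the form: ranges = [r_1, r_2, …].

ranges = [1.3976, 1.2527, 2.7435]

beam 1: φ=-90°, α=195°
  dir = (cos 195°, sin 195°) = (-0.9659, -0.2588); from cell (2,2)
  next x-line at t=0.3623, next y-line at t=0.8114; Δt_x=1.0353, Δt_y=3.8637
    x: enter (1,2) at t=0.3623
    y: enter (1,1) at t=0.8114
    x: enter (0,1) at t=1.3976 ← occupied
  → r_1 = 1.3976
beam 2: φ=0°, α=285°
  dir = (cos 285°, sin 285°) = (0.2588, -0.9659); from cell (2,2)
  next x-line at t=2.5114, next y-line at t=0.2174; Δt_x=3.8637, Δt_y=1.0353
    y: enter (2,1) at t=0.2174
    y: enter (2,0) at t=1.2527 ← occupied
  → r_2 = 1.2527
beam 3: φ=90°, α=15°
  dir = (cos 15°, sin 15°) = (0.9659, 0.2588); from cell (2,2)
  next x-line at t=0.6729, next y-line at t=3.0523; Δt_x=1.0353, Δt_y=3.8637
    x: enter (3,2) at t=0.6729
    x: enter (4,2) at t=1.7082
    x: enter (5,2) at t=2.7435 ← occupied
  → r_3 = 2.7435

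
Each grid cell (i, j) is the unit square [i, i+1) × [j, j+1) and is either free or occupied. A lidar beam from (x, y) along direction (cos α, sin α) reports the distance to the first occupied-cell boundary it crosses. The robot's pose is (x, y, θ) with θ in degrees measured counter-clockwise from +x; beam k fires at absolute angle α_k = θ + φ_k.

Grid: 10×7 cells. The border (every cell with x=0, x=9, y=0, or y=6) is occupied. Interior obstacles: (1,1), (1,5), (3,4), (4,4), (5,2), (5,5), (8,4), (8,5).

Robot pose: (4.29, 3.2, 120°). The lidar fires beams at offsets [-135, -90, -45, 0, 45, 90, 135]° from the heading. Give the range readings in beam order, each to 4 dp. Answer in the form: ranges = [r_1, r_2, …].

beam 1: φ=-135°, α=345°
  dir = (cos 345°, sin 345°) = (0.9659, -0.2588); from cell (4,3)
  next x-line at t=0.7350, next y-line at t=0.7727; Δt_x=1.0353, Δt_y=3.8637
    x: enter (5,3) at t=0.7350
    y: enter (5,2) at t=0.7727 ← occupied
  → r_1 = 0.7727
beam 2: φ=-90°, α=30°
  dir = (cos 30°, sin 30°) = (0.8660, 0.5000); from cell (4,3)
  next x-line at t=0.8198, next y-line at t=1.6000; Δt_x=1.1547, Δt_y=2.0000
    x: enter (5,3) at t=0.8198
    y: enter (5,4) at t=1.6000
    x: enter (6,4) at t=1.9745
    x: enter (7,4) at t=3.1292
    y: enter (7,5) at t=3.6000
    x: enter (8,5) at t=4.2839 ← occupied
  → r_2 = 4.2839
beam 3: φ=-45°, α=75°
  dir = (cos 75°, sin 75°) = (0.2588, 0.9659); from cell (4,3)
  next x-line at t=2.7432, next y-line at t=0.8282; Δt_x=3.8637, Δt_y=1.0353
    y: enter (4,4) at t=0.8282 ← occupied
  → r_3 = 0.8282
beam 4: φ=0°, α=120°
  dir = (cos 120°, sin 120°) = (-0.5000, 0.8660); from cell (4,3)
  next x-line at t=0.5800, next y-line at t=0.9238; Δt_x=2.0000, Δt_y=1.1547
    x: enter (3,3) at t=0.5800
    y: enter (3,4) at t=0.9238 ← occupied
  → r_4 = 0.9238
beam 5: φ=45°, α=165°
  dir = (cos 165°, sin 165°) = (-0.9659, 0.2588); from cell (4,3)
  next x-line at t=0.3002, next y-line at t=3.0910; Δt_x=1.0353, Δt_y=3.8637
    x: enter (3,3) at t=0.3002
    x: enter (2,3) at t=1.3355
    x: enter (1,3) at t=2.3708
    y: enter (1,4) at t=3.0910
    x: enter (0,4) at t=3.4061 ← occupied
  → r_5 = 3.4061
beam 6: φ=90°, α=210°
  dir = (cos 210°, sin 210°) = (-0.8660, -0.5000); from cell (4,3)
  next x-line at t=0.3349, next y-line at t=0.4000; Δt_x=1.1547, Δt_y=2.0000
    x: enter (3,3) at t=0.3349
    y: enter (3,2) at t=0.4000
    x: enter (2,2) at t=1.4896
    y: enter (2,1) at t=2.4000
    x: enter (1,1) at t=2.6443 ← occupied
  → r_6 = 2.6443
beam 7: φ=135°, α=255°
  dir = (cos 255°, sin 255°) = (-0.2588, -0.9659); from cell (4,3)
  next x-line at t=1.1205, next y-line at t=0.2071; Δt_x=3.8637, Δt_y=1.0353
    y: enter (4,2) at t=0.2071
    x: enter (3,2) at t=1.1205
    y: enter (3,1) at t=1.2423
    y: enter (3,0) at t=2.2776 ← occupied
  → r_7 = 2.2776

ranges = [0.7727, 4.2839, 0.8282, 0.9238, 3.4061, 2.6443, 2.2776]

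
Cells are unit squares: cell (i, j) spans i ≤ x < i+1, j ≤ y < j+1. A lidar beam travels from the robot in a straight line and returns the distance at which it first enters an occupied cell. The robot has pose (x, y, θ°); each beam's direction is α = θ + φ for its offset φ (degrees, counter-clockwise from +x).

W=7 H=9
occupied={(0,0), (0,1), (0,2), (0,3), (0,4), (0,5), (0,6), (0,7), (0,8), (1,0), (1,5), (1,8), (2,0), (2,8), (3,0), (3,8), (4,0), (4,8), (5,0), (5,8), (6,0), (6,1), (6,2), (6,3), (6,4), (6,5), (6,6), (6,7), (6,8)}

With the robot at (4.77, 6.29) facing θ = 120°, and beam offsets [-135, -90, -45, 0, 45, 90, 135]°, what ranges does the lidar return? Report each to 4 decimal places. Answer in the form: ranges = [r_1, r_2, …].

beam 1: φ=-135°, α=345°
  dir = (cos 345°, sin 345°) = (0.9659, -0.2588); from cell (4,6)
  next x-line at t=0.2381, next y-line at t=1.1205; Δt_x=1.0353, Δt_y=3.8637
    x: enter (5,6) at t=0.2381
    y: enter (5,5) at t=1.1205
    x: enter (6,5) at t=1.2734 ← occupied
  → r_1 = 1.2734
beam 2: φ=-90°, α=30°
  dir = (cos 30°, sin 30°) = (0.8660, 0.5000); from cell (4,6)
  next x-line at t=0.2656, next y-line at t=1.4200; Δt_x=1.1547, Δt_y=2.0000
    x: enter (5,6) at t=0.2656
    y: enter (5,7) at t=1.4200
    x: enter (6,7) at t=1.4203 ← occupied
  → r_2 = 1.4203
beam 3: φ=-45°, α=75°
  dir = (cos 75°, sin 75°) = (0.2588, 0.9659); from cell (4,6)
  next x-line at t=0.8887, next y-line at t=0.7350; Δt_x=3.8637, Δt_y=1.0353
    y: enter (4,7) at t=0.7350
    x: enter (5,7) at t=0.8887
    y: enter (5,8) at t=1.7703 ← occupied
  → r_3 = 1.7703
beam 4: φ=0°, α=120°
  dir = (cos 120°, sin 120°) = (-0.5000, 0.8660); from cell (4,6)
  next x-line at t=1.5400, next y-line at t=0.8198; Δt_x=2.0000, Δt_y=1.1547
    y: enter (4,7) at t=0.8198
    x: enter (3,7) at t=1.5400
    y: enter (3,8) at t=1.9745 ← occupied
  → r_4 = 1.9745
beam 5: φ=45°, α=165°
  dir = (cos 165°, sin 165°) = (-0.9659, 0.2588); from cell (4,6)
  next x-line at t=0.7972, next y-line at t=2.7432; Δt_x=1.0353, Δt_y=3.8637
    x: enter (3,6) at t=0.7972
    x: enter (2,6) at t=1.8324
    y: enter (2,7) at t=2.7432
    x: enter (1,7) at t=2.8677
    x: enter (0,7) at t=3.9030 ← occupied
  → r_5 = 3.9030
beam 6: φ=90°, α=210°
  dir = (cos 210°, sin 210°) = (-0.8660, -0.5000); from cell (4,6)
  next x-line at t=0.8891, next y-line at t=0.5800; Δt_x=1.1547, Δt_y=2.0000
    y: enter (4,5) at t=0.5800
    x: enter (3,5) at t=0.8891
    x: enter (2,5) at t=2.0438
    y: enter (2,4) at t=2.5800
    x: enter (1,4) at t=3.1985
    x: enter (0,4) at t=4.3532 ← occupied
  → r_6 = 4.3532
beam 7: φ=135°, α=255°
  dir = (cos 255°, sin 255°) = (-0.2588, -0.9659); from cell (4,6)
  next x-line at t=2.9751, next y-line at t=0.3002; Δt_x=3.8637, Δt_y=1.0353
    y: enter (4,5) at t=0.3002
    y: enter (4,4) at t=1.3355
    y: enter (4,3) at t=2.3708
    x: enter (3,3) at t=2.9751
    y: enter (3,2) at t=3.4061
    y: enter (3,1) at t=4.4413
    y: enter (3,0) at t=5.4766 ← occupied
  → r_7 = 5.4766

ranges = [1.2734, 1.4203, 1.7703, 1.9745, 3.9030, 4.3532, 5.4766]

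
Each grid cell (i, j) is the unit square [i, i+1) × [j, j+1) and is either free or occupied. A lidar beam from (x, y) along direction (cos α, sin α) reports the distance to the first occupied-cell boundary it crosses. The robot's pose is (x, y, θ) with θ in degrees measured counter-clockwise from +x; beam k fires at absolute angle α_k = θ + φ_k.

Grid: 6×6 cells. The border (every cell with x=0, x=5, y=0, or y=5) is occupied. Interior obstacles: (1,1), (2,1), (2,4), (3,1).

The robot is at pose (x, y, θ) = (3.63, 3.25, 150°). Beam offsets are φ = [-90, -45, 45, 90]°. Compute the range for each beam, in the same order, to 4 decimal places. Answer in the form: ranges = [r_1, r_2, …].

ranges = [2.0207, 1.8117, 2.7228, 1.4434]

beam 1: φ=-90°, α=60°
  direction (0.5000, 0.8660); cell (3,3); t to first gridline: x 0.7400, y 0.8660 (then +2.0000 / +1.1547)
    (4,3) via x @ 0.7400
    (4,4) via y @ 0.8660
    (4,5) via y @ 2.0207  # hit
  → r_1 = 2.0207
beam 2: φ=-45°, α=105°
  direction (-0.2588, 0.9659); cell (3,3); t to first gridline: x 2.4341, y 0.7765 (then +3.8637 / +1.0353)
    (3,4) via y @ 0.7765
    (3,5) via y @ 1.8117  # hit
  → r_2 = 1.8117
beam 3: φ=45°, α=195°
  direction (-0.9659, -0.2588); cell (3,3); t to first gridline: x 0.6522, y 0.9659 (then +1.0353 / +3.8637)
    (2,3) via x @ 0.6522
    (2,2) via y @ 0.9659
    (1,2) via x @ 1.6875
    (0,2) via x @ 2.7228  # hit
  → r_3 = 2.7228
beam 4: φ=90°, α=240°
  direction (-0.5000, -0.8660); cell (3,3); t to first gridline: x 1.2600, y 0.2887 (then +2.0000 / +1.1547)
    (3,2) via y @ 0.2887
    (2,2) via x @ 1.2600
    (2,1) via y @ 1.4434  # hit
  → r_4 = 1.4434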